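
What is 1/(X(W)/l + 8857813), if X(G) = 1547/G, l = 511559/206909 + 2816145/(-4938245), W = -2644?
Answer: 1027732280405720/9103460037762618532633 ≈ 1.1289e-7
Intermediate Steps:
l = 388703585630/204353466941 (l = 511559*(1/206909) + 2816145*(-1/4938245) = 511559/206909 - 563229/987649 = 388703585630/204353466941 ≈ 1.9021)
1/(X(W)/l + 8857813) = 1/((1547/(-2644))/(388703585630/204353466941) + 8857813) = 1/((1547*(-1/2644))*(204353466941/388703585630) + 8857813) = 1/(-1547/2644*204353466941/388703585630 + 8857813) = 1/(-316134813357727/1027732280405720 + 8857813) = 1/(9103460037762618532633/1027732280405720) = 1027732280405720/9103460037762618532633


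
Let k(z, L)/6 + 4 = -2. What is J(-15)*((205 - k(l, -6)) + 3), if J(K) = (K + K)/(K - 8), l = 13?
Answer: 7320/23 ≈ 318.26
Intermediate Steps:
k(z, L) = -36 (k(z, L) = -24 + 6*(-2) = -24 - 12 = -36)
J(K) = 2*K/(-8 + K) (J(K) = (2*K)/(-8 + K) = 2*K/(-8 + K))
J(-15)*((205 - k(l, -6)) + 3) = (2*(-15)/(-8 - 15))*((205 - 1*(-36)) + 3) = (2*(-15)/(-23))*((205 + 36) + 3) = (2*(-15)*(-1/23))*(241 + 3) = (30/23)*244 = 7320/23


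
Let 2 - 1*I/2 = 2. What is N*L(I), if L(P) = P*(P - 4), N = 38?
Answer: 0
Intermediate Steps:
I = 0 (I = 4 - 2*2 = 4 - 4 = 0)
L(P) = P*(-4 + P)
N*L(I) = 38*(0*(-4 + 0)) = 38*(0*(-4)) = 38*0 = 0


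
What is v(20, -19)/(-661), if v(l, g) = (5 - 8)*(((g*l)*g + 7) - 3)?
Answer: 21672/661 ≈ 32.787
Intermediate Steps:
v(l, g) = -12 - 3*l*g**2 (v(l, g) = -3*((l*g**2 + 7) - 3) = -3*((7 + l*g**2) - 3) = -3*(4 + l*g**2) = -12 - 3*l*g**2)
v(20, -19)/(-661) = (-12 - 3*20*(-19)**2)/(-661) = (-12 - 3*20*361)*(-1/661) = (-12 - 21660)*(-1/661) = -21672*(-1/661) = 21672/661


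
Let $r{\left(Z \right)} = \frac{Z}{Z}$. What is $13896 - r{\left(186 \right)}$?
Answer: $13895$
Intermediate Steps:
$r{\left(Z \right)} = 1$
$13896 - r{\left(186 \right)} = 13896 - 1 = 13895$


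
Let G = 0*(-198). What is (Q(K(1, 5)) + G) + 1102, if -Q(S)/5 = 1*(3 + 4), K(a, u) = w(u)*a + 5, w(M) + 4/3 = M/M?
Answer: 1067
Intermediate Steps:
w(M) = -1/3 (w(M) = -4/3 + M/M = -4/3 + 1 = -1/3)
K(a, u) = 5 - a/3 (K(a, u) = -a/3 + 5 = 5 - a/3)
G = 0
Q(S) = -35 (Q(S) = -5*(3 + 4) = -5*7 = -35)
(Q(K(1, 5)) + G) + 1102 = (-35 + 0) + 1102 = -35 + 1102 = 1067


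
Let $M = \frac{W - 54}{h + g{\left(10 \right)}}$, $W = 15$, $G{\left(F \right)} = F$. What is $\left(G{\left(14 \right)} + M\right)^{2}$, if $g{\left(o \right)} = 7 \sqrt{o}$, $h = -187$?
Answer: $\frac{26677751699}{132089049} + \frac{29726606 \sqrt{10}}{132089049} \approx 202.68$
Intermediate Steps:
$M = - \frac{39}{-187 + 7 \sqrt{10}}$ ($M = \frac{15 - 54}{-187 + 7 \sqrt{10}} = - \frac{39}{-187 + 7 \sqrt{10}} \approx 0.23656$)
$\left(G{\left(14 \right)} + M\right)^{2} = \left(14 + \left(\frac{2431}{11493} + \frac{91 \sqrt{10}}{11493}\right)\right)^{2} = \left(\frac{163333}{11493} + \frac{91 \sqrt{10}}{11493}\right)^{2}$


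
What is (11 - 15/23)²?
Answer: 56644/529 ≈ 107.08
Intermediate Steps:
(11 - 15/23)² = (238/23)² = 56644/529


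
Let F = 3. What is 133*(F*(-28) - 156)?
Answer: -31920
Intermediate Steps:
133*(F*(-28) - 156) = 133*(3*(-28) - 156) = 133*(-84 - 156) = 133*(-240) = -31920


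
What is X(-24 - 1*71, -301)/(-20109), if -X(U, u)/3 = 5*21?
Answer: 105/6703 ≈ 0.015665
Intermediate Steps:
X(U, u) = -315 (X(U, u) = -15*21 = -3*105 = -315)
X(-24 - 1*71, -301)/(-20109) = -315/(-20109) = -315*(-1/20109) = 105/6703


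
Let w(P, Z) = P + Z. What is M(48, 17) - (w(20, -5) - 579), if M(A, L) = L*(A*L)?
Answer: 14436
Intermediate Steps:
M(A, L) = A*L²
M(48, 17) - (w(20, -5) - 579) = 48*17² - ((20 - 5) - 579) = 48*289 - (15 - 579) = 13872 - 1*(-564) = 13872 + 564 = 14436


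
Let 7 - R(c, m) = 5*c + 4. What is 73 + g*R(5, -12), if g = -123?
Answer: 2779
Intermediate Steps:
R(c, m) = 3 - 5*c (R(c, m) = 7 - (5*c + 4) = 7 - (4 + 5*c) = 7 + (-4 - 5*c) = 3 - 5*c)
73 + g*R(5, -12) = 73 - 123*(3 - 5*5) = 73 - 123*(3 - 25) = 73 - 123*(-22) = 73 + 2706 = 2779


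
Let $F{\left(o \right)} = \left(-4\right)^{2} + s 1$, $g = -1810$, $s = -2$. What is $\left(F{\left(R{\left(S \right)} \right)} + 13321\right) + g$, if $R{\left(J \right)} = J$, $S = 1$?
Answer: $11525$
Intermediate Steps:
$F{\left(o \right)} = 14$ ($F{\left(o \right)} = \left(-4\right)^{2} - 2 = 16 - 2 = 14$)
$\left(F{\left(R{\left(S \right)} \right)} + 13321\right) + g = \left(14 + 13321\right) - 1810 = 13335 - 1810 = 11525$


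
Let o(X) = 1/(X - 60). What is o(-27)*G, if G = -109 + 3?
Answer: 106/87 ≈ 1.2184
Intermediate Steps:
o(X) = 1/(-60 + X)
G = -106
o(-27)*G = -106/(-60 - 27) = -106/(-87) = -1/87*(-106) = 106/87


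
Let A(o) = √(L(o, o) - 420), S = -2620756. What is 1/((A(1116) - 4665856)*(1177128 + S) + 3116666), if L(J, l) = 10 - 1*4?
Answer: 1122627247039/7561751614909983869969622 + 360907*I*√46/3780875807454991934984811 ≈ 1.4846e-13 + 6.4741e-19*I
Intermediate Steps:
L(J, l) = 6 (L(J, l) = 10 - 4 = 6)
A(o) = 3*I*√46 (A(o) = √(6 - 420) = √(-414) = 3*I*√46)
1/((A(1116) - 4665856)*(1177128 + S) + 3116666) = 1/((3*I*√46 - 4665856)*(1177128 - 2620756) + 3116666) = 1/((-4665856 + 3*I*√46)*(-1443628) + 3116666) = 1/((6735760365568 - 4330884*I*√46) + 3116666) = 1/(6735763482234 - 4330884*I*√46)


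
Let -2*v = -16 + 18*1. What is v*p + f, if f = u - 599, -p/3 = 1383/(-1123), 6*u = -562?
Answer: -2346041/3369 ≈ -696.36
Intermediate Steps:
u = -281/3 (u = (⅙)*(-562) = -281/3 ≈ -93.667)
p = 4149/1123 (p = -4149/(-1123) = -4149*(-1)/1123 = -3*(-1383/1123) = 4149/1123 ≈ 3.6946)
v = -1 (v = -(-16 + 18*1)/2 = -(-16 + 18)/2 = -½*2 = -1)
f = -2078/3 (f = -281/3 - 599 = -2078/3 ≈ -692.67)
v*p + f = -1*4149/1123 - 2078/3 = -4149/1123 - 2078/3 = -2346041/3369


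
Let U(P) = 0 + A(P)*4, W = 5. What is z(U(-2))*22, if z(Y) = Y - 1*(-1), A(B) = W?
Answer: 462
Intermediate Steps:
A(B) = 5
U(P) = 20 (U(P) = 0 + 5*4 = 0 + 20 = 20)
z(Y) = 1 + Y (z(Y) = Y + 1 = 1 + Y)
z(U(-2))*22 = (1 + 20)*22 = 21*22 = 462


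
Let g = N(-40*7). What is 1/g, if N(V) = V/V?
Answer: 1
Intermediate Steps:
N(V) = 1
g = 1
1/g = 1/1 = 1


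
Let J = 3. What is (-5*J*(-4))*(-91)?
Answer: -5460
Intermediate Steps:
(-5*J*(-4))*(-91) = (-5*3*(-4))*(-91) = -15*(-4)*(-91) = 60*(-91) = -5460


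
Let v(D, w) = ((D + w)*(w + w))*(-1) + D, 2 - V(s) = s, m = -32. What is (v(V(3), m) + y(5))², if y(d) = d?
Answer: 4443664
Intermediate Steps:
V(s) = 2 - s
v(D, w) = D - 2*w*(D + w) (v(D, w) = ((D + w)*(2*w))*(-1) + D = (2*w*(D + w))*(-1) + D = -2*w*(D + w) + D = D - 2*w*(D + w))
(v(V(3), m) + y(5))² = (((2 - 1*3) - 2*(-32)² - 2*(2 - 1*3)*(-32)) + 5)² = (((2 - 3) - 2*1024 - 2*(2 - 3)*(-32)) + 5)² = ((-1 - 2048 - 2*(-1)*(-32)) + 5)² = ((-1 - 2048 - 64) + 5)² = (-2113 + 5)² = (-2108)² = 4443664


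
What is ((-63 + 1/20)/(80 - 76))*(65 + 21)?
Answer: -54137/40 ≈ -1353.4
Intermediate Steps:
((-63 + 1/20)/(80 - 76))*(65 + 21) = ((-63 + 1/20)/4)*86 = -1259/20*¼*86 = -1259/80*86 = -54137/40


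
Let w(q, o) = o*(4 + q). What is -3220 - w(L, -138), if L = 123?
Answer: 14306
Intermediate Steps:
-3220 - w(L, -138) = -3220 - (-138)*(4 + 123) = -3220 - (-138)*127 = -3220 - 1*(-17526) = -3220 + 17526 = 14306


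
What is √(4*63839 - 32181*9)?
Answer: I*√34273 ≈ 185.13*I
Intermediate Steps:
√(4*63839 - 32181*9) = √(255356 - 289629) = √(-34273) = I*√34273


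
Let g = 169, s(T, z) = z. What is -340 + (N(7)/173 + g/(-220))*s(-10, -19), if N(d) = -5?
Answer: -12363997/38060 ≈ -324.86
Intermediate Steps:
-340 + (N(7)/173 + g/(-220))*s(-10, -19) = -340 + (-5/173 + 169/(-220))*(-19) = -340 + (-5*1/173 + 169*(-1/220))*(-19) = -340 + (-5/173 - 169/220)*(-19) = -340 - 30337/38060*(-19) = -340 + 576403/38060 = -12363997/38060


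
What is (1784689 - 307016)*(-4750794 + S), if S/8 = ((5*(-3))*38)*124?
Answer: -7855655443482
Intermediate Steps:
S = -565440 (S = 8*(((5*(-3))*38)*124) = 8*(-15*38*124) = 8*(-570*124) = 8*(-70680) = -565440)
(1784689 - 307016)*(-4750794 + S) = (1784689 - 307016)*(-4750794 - 565440) = 1477673*(-5316234) = -7855655443482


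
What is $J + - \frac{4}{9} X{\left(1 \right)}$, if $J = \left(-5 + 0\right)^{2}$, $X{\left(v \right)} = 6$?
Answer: $\frac{67}{3} \approx 22.333$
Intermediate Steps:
$J = 25$ ($J = \left(-5\right)^{2} = 25$)
$J + - \frac{4}{9} X{\left(1 \right)} = 25 + - \frac{4}{9} \cdot 6 = 25 + \left(-4\right) \frac{1}{9} \cdot 6 = 25 - \frac{8}{3} = \frac{67}{3}$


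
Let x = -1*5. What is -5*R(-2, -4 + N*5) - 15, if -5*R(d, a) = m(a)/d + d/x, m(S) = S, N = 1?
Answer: -151/10 ≈ -15.100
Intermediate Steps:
x = -5
R(d, a) = d/25 - a/(5*d) (R(d, a) = -(a/d + d/(-5))/5 = -(a/d + d*(-⅕))/5 = -(a/d - d/5)/5 = -(-d/5 + a/d)/5 = d/25 - a/(5*d))
-5*R(-2, -4 + N*5) - 15 = -5*((1/25)*(-2) - ⅕*(-4 + 1*5)/(-2)) - 15 = -5*(-2/25 - ⅕*(-4 + 5)*(-½)) - 15 = -5*(-2/25 - ⅕*1*(-½)) - 15 = -5*(-2/25 + ⅒) - 15 = -5*1/50 - 15 = -⅒ - 15 = -151/10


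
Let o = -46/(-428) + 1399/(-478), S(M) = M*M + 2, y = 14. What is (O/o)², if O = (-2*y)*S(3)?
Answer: 15509750050564/1299530401 ≈ 11935.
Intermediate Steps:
S(M) = 2 + M² (S(M) = M² + 2 = 2 + M²)
o = -72098/25573 (o = -46*(-1/428) + 1399*(-1/478) = 23/214 - 1399/478 = -72098/25573 ≈ -2.8193)
O = -308 (O = (-2*14)*(2 + 3²) = -28*(2 + 9) = -28*11 = -308)
(O/o)² = (-308/(-72098/25573))² = (-308*(-25573/72098))² = (3938242/36049)² = 15509750050564/1299530401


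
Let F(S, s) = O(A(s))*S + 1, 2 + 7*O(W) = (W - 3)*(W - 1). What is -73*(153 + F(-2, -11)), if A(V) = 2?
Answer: -79132/7 ≈ -11305.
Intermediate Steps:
O(W) = -2/7 + (-1 + W)*(-3 + W)/7 (O(W) = -2/7 + ((W - 3)*(W - 1))/7 = -2/7 + ((-3 + W)*(-1 + W))/7 = -2/7 + ((-1 + W)*(-3 + W))/7 = -2/7 + (-1 + W)*(-3 + W)/7)
F(S, s) = 1 - 3*S/7 (F(S, s) = (1/7 - 4/7*2 + (1/7)*2**2)*S + 1 = (1/7 - 8/7 + (1/7)*4)*S + 1 = (1/7 - 8/7 + 4/7)*S + 1 = -3*S/7 + 1 = 1 - 3*S/7)
-73*(153 + F(-2, -11)) = -73*(153 + (1 - 3/7*(-2))) = -73*(153 + (1 + 6/7)) = -73*(153 + 13/7) = -73*1084/7 = -79132/7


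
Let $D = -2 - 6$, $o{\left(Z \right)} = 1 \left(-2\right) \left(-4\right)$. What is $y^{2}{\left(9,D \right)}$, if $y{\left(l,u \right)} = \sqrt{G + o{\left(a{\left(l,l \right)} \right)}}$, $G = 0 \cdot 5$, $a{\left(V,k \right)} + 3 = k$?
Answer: $8$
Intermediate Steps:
$a{\left(V,k \right)} = -3 + k$
$G = 0$
$o{\left(Z \right)} = 8$ ($o{\left(Z \right)} = \left(-2\right) \left(-4\right) = 8$)
$D = -8$
$y{\left(l,u \right)} = 2 \sqrt{2}$ ($y{\left(l,u \right)} = \sqrt{0 + 8} = \sqrt{8} = 2 \sqrt{2}$)
$y^{2}{\left(9,D \right)} = \left(2 \sqrt{2}\right)^{2} = 8$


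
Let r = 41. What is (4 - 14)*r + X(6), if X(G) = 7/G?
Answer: -2453/6 ≈ -408.83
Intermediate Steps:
(4 - 14)*r + X(6) = (4 - 14)*41 + 7/6 = -10*41 + 7*(1/6) = -410 + 7/6 = -2453/6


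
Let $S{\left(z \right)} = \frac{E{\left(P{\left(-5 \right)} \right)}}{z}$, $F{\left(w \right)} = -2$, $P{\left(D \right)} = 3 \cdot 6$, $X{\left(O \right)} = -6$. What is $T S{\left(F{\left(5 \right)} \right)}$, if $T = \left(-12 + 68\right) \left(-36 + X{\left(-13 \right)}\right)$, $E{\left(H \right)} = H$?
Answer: $21168$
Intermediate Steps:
$P{\left(D \right)} = 18$
$T = -2352$ ($T = \left(-12 + 68\right) \left(-36 - 6\right) = 56 \left(-42\right) = -2352$)
$S{\left(z \right)} = \frac{18}{z}$
$T S{\left(F{\left(5 \right)} \right)} = - 2352 \frac{18}{-2} = - 2352 \cdot 18 \left(- \frac{1}{2}\right) = \left(-2352\right) \left(-9\right) = 21168$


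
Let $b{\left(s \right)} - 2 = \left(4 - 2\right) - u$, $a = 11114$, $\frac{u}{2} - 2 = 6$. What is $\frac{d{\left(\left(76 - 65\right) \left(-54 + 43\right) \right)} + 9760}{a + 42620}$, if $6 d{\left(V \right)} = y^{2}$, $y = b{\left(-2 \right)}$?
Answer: $\frac{4892}{26867} \approx 0.18208$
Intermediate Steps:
$u = 16$ ($u = 4 + 2 \cdot 6 = 4 + 12 = 16$)
$b{\left(s \right)} = -12$ ($b{\left(s \right)} = 2 + \left(\left(4 - 2\right) - 16\right) = 2 + \left(2 - 16\right) = 2 - 14 = -12$)
$y = -12$
$d{\left(V \right)} = 24$ ($d{\left(V \right)} = \frac{\left(-12\right)^{2}}{6} = \frac{1}{6} \cdot 144 = 24$)
$\frac{d{\left(\left(76 - 65\right) \left(-54 + 43\right) \right)} + 9760}{a + 42620} = \frac{24 + 9760}{11114 + 42620} = \frac{9784}{53734} = 9784 \cdot \frac{1}{53734} = \frac{4892}{26867}$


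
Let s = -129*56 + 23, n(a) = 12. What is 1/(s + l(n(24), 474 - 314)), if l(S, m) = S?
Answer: -1/7189 ≈ -0.00013910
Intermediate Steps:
s = -7201 (s = -7224 + 23 = -7201)
1/(s + l(n(24), 474 - 314)) = 1/(-7201 + 12) = 1/(-7189) = -1/7189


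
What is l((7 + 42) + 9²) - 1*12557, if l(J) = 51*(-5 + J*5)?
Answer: 20338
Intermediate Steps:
l(J) = -255 + 255*J (l(J) = 51*(-5 + 5*J) = -255 + 255*J)
l((7 + 42) + 9²) - 1*12557 = (-255 + 255*((7 + 42) + 9²)) - 1*12557 = (-255 + 255*(49 + 81)) - 12557 = (-255 + 255*130) - 12557 = (-255 + 33150) - 12557 = 32895 - 12557 = 20338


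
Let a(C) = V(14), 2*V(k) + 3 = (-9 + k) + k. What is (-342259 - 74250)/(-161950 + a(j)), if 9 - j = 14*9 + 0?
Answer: 416509/161942 ≈ 2.5720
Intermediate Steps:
j = -117 (j = 9 - (14*9 + 0) = 9 - (126 + 0) = 9 - 1*126 = 9 - 126 = -117)
V(k) = -6 + k (V(k) = -3/2 + ((-9 + k) + k)/2 = -3/2 + (-9 + 2*k)/2 = -3/2 + (-9/2 + k) = -6 + k)
a(C) = 8 (a(C) = -6 + 14 = 8)
(-342259 - 74250)/(-161950 + a(j)) = (-342259 - 74250)/(-161950 + 8) = -416509/(-161942) = -416509*(-1/161942) = 416509/161942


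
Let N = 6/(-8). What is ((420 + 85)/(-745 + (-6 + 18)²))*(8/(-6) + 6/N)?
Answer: 14140/1803 ≈ 7.8425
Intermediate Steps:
N = -¾ (N = 6*(-⅛) = -¾ ≈ -0.75000)
((420 + 85)/(-745 + (-6 + 18)²))*(8/(-6) + 6/N) = ((420 + 85)/(-745 + (-6 + 18)²))*(8/(-6) + 6/(-¾)) = (505/(-745 + 12²))*(8*(-⅙) + 6*(-4/3)) = (505/(-745 + 144))*(-4/3 - 8) = (505/(-601))*(-28/3) = (505*(-1/601))*(-28/3) = -505/601*(-28/3) = 14140/1803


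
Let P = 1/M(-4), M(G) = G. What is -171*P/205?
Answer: 171/820 ≈ 0.20854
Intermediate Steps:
P = -¼ (P = 1/(-4) = -¼ ≈ -0.25000)
-171*P/205 = -171*(-¼)/205 = (171/4)*(1/205) = 171/820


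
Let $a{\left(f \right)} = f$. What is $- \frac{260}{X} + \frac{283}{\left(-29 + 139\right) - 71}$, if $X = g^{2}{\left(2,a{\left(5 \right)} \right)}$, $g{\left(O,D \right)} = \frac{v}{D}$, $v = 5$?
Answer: $- \frac{9857}{39} \approx -252.74$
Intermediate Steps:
$g{\left(O,D \right)} = \frac{5}{D}$
$X = 1$ ($X = \left(\frac{5}{5}\right)^{2} = \left(5 \cdot \frac{1}{5}\right)^{2} = 1^{2} = 1$)
$- \frac{260}{X} + \frac{283}{\left(-29 + 139\right) - 71} = - \frac{260}{1} + \frac{283}{\left(-29 + 139\right) - 71} = \left(-260\right) 1 + \frac{283}{110 - 71} = -260 + \frac{283}{39} = - \frac{9857}{39}$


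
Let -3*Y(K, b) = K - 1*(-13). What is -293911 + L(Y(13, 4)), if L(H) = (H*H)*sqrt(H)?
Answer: -293911 + 676*I*sqrt(78)/27 ≈ -2.9391e+5 + 221.12*I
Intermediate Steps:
Y(K, b) = -13/3 - K/3 (Y(K, b) = -(K - 1*(-13))/3 = -(K + 13)/3 = -(13 + K)/3 = -13/3 - K/3)
L(H) = H**(5/2) (L(H) = H**2*sqrt(H) = H**(5/2))
-293911 + L(Y(13, 4)) = -293911 + (-13/3 - 1/3*13)**(5/2) = -293911 + (-13/3 - 13/3)**(5/2) = -293911 + (-26/3)**(5/2) = -293911 + 676*I*sqrt(78)/27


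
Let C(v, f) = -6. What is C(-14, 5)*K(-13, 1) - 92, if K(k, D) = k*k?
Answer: -1106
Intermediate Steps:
K(k, D) = k²
C(-14, 5)*K(-13, 1) - 92 = -6*(-13)² - 92 = -6*169 - 92 = -1014 - 92 = -1106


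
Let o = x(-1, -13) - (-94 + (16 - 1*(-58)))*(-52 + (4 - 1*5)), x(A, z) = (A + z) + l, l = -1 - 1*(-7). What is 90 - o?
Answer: 1158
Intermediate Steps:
l = 6 (l = -1 + 7 = 6)
x(A, z) = 6 + A + z (x(A, z) = (A + z) + 6 = 6 + A + z)
o = -1068 (o = (6 - 1 - 13) - (-94 + (16 - 1*(-58)))*(-52 + (4 - 1*5)) = -8 - (-94 + (16 + 58))*(-52 + (4 - 5)) = -8 - (-94 + 74)*(-52 - 1) = -8 - (-20)*(-53) = -8 - 1*1060 = -8 - 1060 = -1068)
90 - o = 90 - 1*(-1068) = 90 + 1068 = 1158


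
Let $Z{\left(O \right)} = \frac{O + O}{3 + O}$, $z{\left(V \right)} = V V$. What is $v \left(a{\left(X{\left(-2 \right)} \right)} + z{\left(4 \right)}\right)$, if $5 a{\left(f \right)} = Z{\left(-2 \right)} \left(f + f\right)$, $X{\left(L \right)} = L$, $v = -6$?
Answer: $- \frac{576}{5} \approx -115.2$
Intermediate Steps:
$z{\left(V \right)} = V^{2}$
$Z{\left(O \right)} = \frac{2 O}{3 + O}$
$a{\left(f \right)} = - \frac{8 f}{5}$ ($a{\left(f \right)} = \frac{2 \left(-2\right) \frac{1}{3 - 2} \left(f + f\right)}{5} = \frac{2 \left(-2\right) 1^{-1} \cdot 2 f}{5} = \frac{2 \left(-2\right) 1 \cdot 2 f}{5} = \frac{\left(-4\right) 2 f}{5} = \frac{\left(-8\right) f}{5} = - \frac{8 f}{5}$)
$v \left(a{\left(X{\left(-2 \right)} \right)} + z{\left(4 \right)}\right) = - 6 \left(\left(- \frac{8}{5}\right) \left(-2\right) + 4^{2}\right) = - 6 \left(\frac{16}{5} + 16\right) = \left(-6\right) \frac{96}{5} = - \frac{576}{5}$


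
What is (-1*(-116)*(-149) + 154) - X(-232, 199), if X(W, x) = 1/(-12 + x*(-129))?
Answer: -439949789/25683 ≈ -17130.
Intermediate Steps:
X(W, x) = 1/(-12 - 129*x)
(-1*(-116)*(-149) + 154) - X(-232, 199) = (-1*(-116)*(-149) + 154) - (-1)/(12 + 129*199) = (116*(-149) + 154) - (-1)/(12 + 25671) = (-17284 + 154) - (-1)/25683 = -17130 - (-1)/25683 = -17130 - 1*(-1/25683) = -17130 + 1/25683 = -439949789/25683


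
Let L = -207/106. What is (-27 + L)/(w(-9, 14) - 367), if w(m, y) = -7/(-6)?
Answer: 9207/116335 ≈ 0.079142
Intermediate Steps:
w(m, y) = 7/6 (w(m, y) = -7*(-⅙) = 7/6)
L = -207/106 (L = -207*1/106 = -207/106 ≈ -1.9528)
(-27 + L)/(w(-9, 14) - 367) = (-27 - 207/106)/(7/6 - 367) = -3069/(106*(-2195/6)) = -3069/106*(-6/2195) = 9207/116335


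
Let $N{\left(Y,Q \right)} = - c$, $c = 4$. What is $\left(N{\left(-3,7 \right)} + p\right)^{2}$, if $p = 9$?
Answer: $25$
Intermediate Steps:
$N{\left(Y,Q \right)} = -4$ ($N{\left(Y,Q \right)} = \left(-1\right) 4 = -4$)
$\left(N{\left(-3,7 \right)} + p\right)^{2} = \left(-4 + 9\right)^{2} = 5^{2} = 25$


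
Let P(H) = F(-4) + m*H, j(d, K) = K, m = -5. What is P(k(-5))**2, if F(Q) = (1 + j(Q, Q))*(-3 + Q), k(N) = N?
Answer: 2116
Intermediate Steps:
F(Q) = (1 + Q)*(-3 + Q)
P(H) = 21 - 5*H (P(H) = (-3 + (-4)**2 - 2*(-4)) - 5*H = (-3 + 16 + 8) - 5*H = 21 - 5*H)
P(k(-5))**2 = (21 - 5*(-5))**2 = (21 + 25)**2 = 46**2 = 2116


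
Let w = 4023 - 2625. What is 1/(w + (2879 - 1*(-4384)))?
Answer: 1/8661 ≈ 0.00011546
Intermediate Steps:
w = 1398
1/(w + (2879 - 1*(-4384))) = 1/(1398 + (2879 - 1*(-4384))) = 1/(1398 + (2879 + 4384)) = 1/(1398 + 7263) = 1/8661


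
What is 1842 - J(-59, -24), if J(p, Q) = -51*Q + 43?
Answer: 575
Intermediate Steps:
J(p, Q) = 43 - 51*Q
1842 - J(-59, -24) = 1842 - (43 - 51*(-24)) = 1842 - (43 + 1224) = 1842 - 1*1267 = 1842 - 1267 = 575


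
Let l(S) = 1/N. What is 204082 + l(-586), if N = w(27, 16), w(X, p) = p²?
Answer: 52244993/256 ≈ 2.0408e+5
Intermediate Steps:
N = 256 (N = 16² = 256)
l(S) = 1/256
204082 + l(-586) = 204082 + 1/256 = 52244993/256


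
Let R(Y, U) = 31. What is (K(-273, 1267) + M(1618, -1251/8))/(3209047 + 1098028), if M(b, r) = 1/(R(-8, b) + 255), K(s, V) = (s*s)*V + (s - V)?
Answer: 27006037059/1231823450 ≈ 21.924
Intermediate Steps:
K(s, V) = s - V + V*s² (K(s, V) = s²*V + (s - V) = V*s² + (s - V) = s - V + V*s²)
M(b, r) = 1/286 (M(b, r) = 1/(31 + 255) = 1/286)
(K(-273, 1267) + M(1618, -1251/8))/(3209047 + 1098028) = ((-273 - 1*1267 + 1267*(-273)²) + 1/286)/(3209047 + 1098028) = ((-273 - 1267 + 1267*74529) + 1/286)/4307075 = ((-273 - 1267 + 94428243) + 1/286)*(1/4307075) = (94426703 + 1/286)*(1/4307075) = (27006037059/286)*(1/4307075) = 27006037059/1231823450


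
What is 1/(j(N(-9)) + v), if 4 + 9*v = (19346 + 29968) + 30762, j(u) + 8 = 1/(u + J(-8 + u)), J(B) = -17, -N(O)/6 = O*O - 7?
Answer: 4149/36879991 ≈ 0.00011250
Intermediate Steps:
N(O) = 42 - 6*O² (N(O) = -6*(O*O - 7) = -6*(O² - 7) = -6*(-7 + O²) = 42 - 6*O²)
j(u) = -8 + 1/(-17 + u) (j(u) = -8 + 1/(u - 17) = -8 + 1/(-17 + u))
v = 80072/9 (v = -4/9 + ((19346 + 29968) + 30762)/9 = -4/9 + (49314 + 30762)/9 = -4/9 + (⅑)*80076 = -4/9 + 26692/3 = 80072/9 ≈ 8896.9)
1/(j(N(-9)) + v) = 1/((137 - 8*(42 - 6*(-9)²))/(-17 + (42 - 6*(-9)²)) + 80072/9) = 1/((137 - 8*(42 - 6*81))/(-17 + (42 - 6*81)) + 80072/9) = 1/((137 - 8*(42 - 486))/(-17 + (42 - 486)) + 80072/9) = 1/((137 - 8*(-444))/(-17 - 444) + 80072/9) = 1/((137 + 3552)/(-461) + 80072/9) = 1/(-1/461*3689 + 80072/9) = 1/(-3689/461 + 80072/9) = 1/(36879991/4149) = 4149/36879991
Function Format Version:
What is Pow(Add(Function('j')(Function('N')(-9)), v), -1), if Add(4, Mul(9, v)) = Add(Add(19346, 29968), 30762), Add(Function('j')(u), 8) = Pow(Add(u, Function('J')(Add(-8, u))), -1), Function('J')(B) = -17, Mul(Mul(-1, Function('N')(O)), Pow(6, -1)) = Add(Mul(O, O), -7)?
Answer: Rational(4149, 36879991) ≈ 0.00011250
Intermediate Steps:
Function('N')(O) = Add(42, Mul(-6, Pow(O, 2))) (Function('N')(O) = Mul(-6, Add(Mul(O, O), -7)) = Mul(-6, Add(Pow(O, 2), -7)) = Mul(-6, Add(-7, Pow(O, 2))) = Add(42, Mul(-6, Pow(O, 2))))
Function('j')(u) = Add(-8, Pow(Add(-17, u), -1)) (Function('j')(u) = Add(-8, Pow(Add(u, -17), -1)) = Add(-8, Pow(Add(-17, u), -1)))
v = Rational(80072, 9) (v = Add(Rational(-4, 9), Mul(Rational(1, 9), Add(Add(19346, 29968), 30762))) = Add(Rational(-4, 9), Mul(Rational(1, 9), Add(49314, 30762))) = Add(Rational(-4, 9), Mul(Rational(1, 9), 80076)) = Add(Rational(-4, 9), Rational(26692, 3)) = Rational(80072, 9) ≈ 8896.9)
Pow(Add(Function('j')(Function('N')(-9)), v), -1) = Pow(Add(Mul(Pow(Add(-17, Add(42, Mul(-6, Pow(-9, 2)))), -1), Add(137, Mul(-8, Add(42, Mul(-6, Pow(-9, 2)))))), Rational(80072, 9)), -1) = Pow(Add(Mul(Pow(Add(-17, Add(42, Mul(-6, 81))), -1), Add(137, Mul(-8, Add(42, Mul(-6, 81))))), Rational(80072, 9)), -1) = Pow(Add(Mul(Pow(Add(-17, Add(42, -486)), -1), Add(137, Mul(-8, Add(42, -486)))), Rational(80072, 9)), -1) = Pow(Add(Mul(Pow(Add(-17, -444), -1), Add(137, Mul(-8, -444))), Rational(80072, 9)), -1) = Pow(Add(Mul(Pow(-461, -1), Add(137, 3552)), Rational(80072, 9)), -1) = Pow(Add(Mul(Rational(-1, 461), 3689), Rational(80072, 9)), -1) = Pow(Add(Rational(-3689, 461), Rational(80072, 9)), -1) = Pow(Rational(36879991, 4149), -1) = Rational(4149, 36879991)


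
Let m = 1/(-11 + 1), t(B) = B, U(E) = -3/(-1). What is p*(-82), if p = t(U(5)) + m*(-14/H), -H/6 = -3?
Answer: -11357/45 ≈ -252.38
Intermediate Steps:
H = 18 (H = -6*(-3) = 18)
U(E) = 3 (U(E) = -3*(-1) = 3)
m = -1/10 (m = 1/(-10) = -1/10 ≈ -0.10000)
p = 277/90 (p = 3 - (-7)/(5*18) = 3 - 1/10*(-7/9) = 3 + 7/90 = 277/90 ≈ 3.0778)
p*(-82) = (277/90)*(-82) = -11357/45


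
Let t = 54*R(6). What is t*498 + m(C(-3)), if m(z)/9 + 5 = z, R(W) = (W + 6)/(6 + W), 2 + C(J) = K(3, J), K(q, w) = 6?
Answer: 26883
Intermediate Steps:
C(J) = 4 (C(J) = -2 + 6 = 4)
R(W) = 1 (R(W) = (6 + W)/(6 + W) = 1)
m(z) = -45 + 9*z
t = 54 (t = 54*1 = 54)
t*498 + m(C(-3)) = 54*498 + (-45 + 9*4) = 26892 + (-45 + 36) = 26892 - 9 = 26883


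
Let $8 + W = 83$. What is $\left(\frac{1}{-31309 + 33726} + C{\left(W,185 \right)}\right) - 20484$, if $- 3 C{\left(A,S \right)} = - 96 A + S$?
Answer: $- \frac{131574226}{7251} \approx -18146.0$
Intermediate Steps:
$W = 75$ ($W = -8 + 83 = 75$)
$C{\left(A,S \right)} = 32 A - \frac{S}{3}$ ($C{\left(A,S \right)} = - \frac{- 96 A + S}{3} = - \frac{S - 96 A}{3} = 32 A - \frac{S}{3}$)
$\left(\frac{1}{-31309 + 33726} + C{\left(W,185 \right)}\right) - 20484 = \left(\frac{1}{-31309 + 33726} + \left(32 \cdot 75 - \frac{185}{3}\right)\right) - 20484 = \left(\frac{1}{2417} + \left(2400 - \frac{185}{3}\right)\right) - 20484 = \left(\frac{1}{2417} + \frac{7015}{3}\right) - 20484 = \frac{16955258}{7251} - 20484 = - \frac{131574226}{7251}$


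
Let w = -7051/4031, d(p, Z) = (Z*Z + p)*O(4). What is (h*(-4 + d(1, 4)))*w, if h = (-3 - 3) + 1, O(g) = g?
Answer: 2256320/4031 ≈ 559.74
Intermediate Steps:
h = -5 (h = -6 + 1 = -5)
d(p, Z) = 4*p + 4*Z**2 (d(p, Z) = (Z*Z + p)*4 = (Z**2 + p)*4 = (p + Z**2)*4 = 4*p + 4*Z**2)
w = -7051/4031 (w = -7051*1/4031 = -7051/4031 ≈ -1.7492)
(h*(-4 + d(1, 4)))*w = -5*(-4 + (4*1 + 4*4**2))*(-7051/4031) = -5*(-4 + (4 + 4*16))*(-7051/4031) = -5*(-4 + (4 + 64))*(-7051/4031) = -5*(-4 + 68)*(-7051/4031) = -5*64*(-7051/4031) = -320*(-7051/4031) = 2256320/4031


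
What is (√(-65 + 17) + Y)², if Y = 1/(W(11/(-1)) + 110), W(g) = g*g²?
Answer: (-1 + 4884*I*√3)²/1490841 ≈ -48.0 - 0.011348*I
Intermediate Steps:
W(g) = g³
Y = -1/1221 (Y = 1/((11/(-1))³ + 110) = 1/((11*(-1))³ + 110) = 1/((-11)³ + 110) = 1/(-1331 + 110) = 1/(-1221) = -1/1221 ≈ -0.00081900)
(√(-65 + 17) + Y)² = (√(-65 + 17) - 1/1221)² = (√(-48) - 1/1221)² = (4*I*√3 - 1/1221)² = (-1/1221 + 4*I*√3)²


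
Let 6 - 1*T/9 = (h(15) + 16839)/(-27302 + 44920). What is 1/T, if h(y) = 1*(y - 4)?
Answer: 8809/399861 ≈ 0.022030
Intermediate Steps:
h(y) = -4 + y (h(y) = 1*(-4 + y) = -4 + y)
T = 399861/8809 (T = 54 - 9*((-4 + 15) + 16839)/(-27302 + 44920) = 54 - 9*(11 + 16839)/17618 = 54 - 151650/17618 = 54 - 9*8425/8809 = 54 - 75825/8809 = 399861/8809 ≈ 45.392)
1/T = 1/(399861/8809) = 8809/399861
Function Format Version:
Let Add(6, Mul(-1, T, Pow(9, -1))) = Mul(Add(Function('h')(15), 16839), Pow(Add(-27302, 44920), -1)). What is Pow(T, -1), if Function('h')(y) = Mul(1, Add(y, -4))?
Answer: Rational(8809, 399861) ≈ 0.022030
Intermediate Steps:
Function('h')(y) = Add(-4, y) (Function('h')(y) = Mul(1, Add(-4, y)) = Add(-4, y))
T = Rational(399861, 8809) (T = Add(54, Mul(-9, Mul(Add(Add(-4, 15), 16839), Pow(Add(-27302, 44920), -1)))) = Add(54, Mul(-9, Mul(Add(11, 16839), Pow(17618, -1)))) = Add(54, Mul(-9, Mul(16850, Rational(1, 17618)))) = Add(54, Mul(-9, Rational(8425, 8809))) = Add(54, Rational(-75825, 8809)) = Rational(399861, 8809) ≈ 45.392)
Pow(T, -1) = Pow(Rational(399861, 8809), -1) = Rational(8809, 399861)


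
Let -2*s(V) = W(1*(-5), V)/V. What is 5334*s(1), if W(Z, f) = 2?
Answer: -5334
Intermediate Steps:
s(V) = -1/V
5334*s(1) = 5334*(-1/1) = 5334*(-1*1) = 5334*(-1) = -5334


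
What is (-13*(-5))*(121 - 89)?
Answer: 2080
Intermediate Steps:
(-13*(-5))*(121 - 89) = 65*32 = 2080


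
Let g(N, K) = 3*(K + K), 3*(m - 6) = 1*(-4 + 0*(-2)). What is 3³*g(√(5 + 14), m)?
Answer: 756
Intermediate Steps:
m = 14/3 (m = 6 + (1*(-4 + 0*(-2)))/3 = 6 + (1*(-4 + 0))/3 = 6 + (1*(-4))/3 = 6 + (⅓)*(-4) = 6 - 4/3 = 14/3 ≈ 4.6667)
g(N, K) = 6*K (g(N, K) = 3*(2*K) = 6*K)
3³*g(√(5 + 14), m) = 3³*(6*(14/3)) = 27*28 = 756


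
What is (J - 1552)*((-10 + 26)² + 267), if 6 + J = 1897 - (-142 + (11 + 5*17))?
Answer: 201355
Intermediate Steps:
J = 1937 (J = -6 + (1897 - (-142 + (11 + 5*17))) = -6 + (1897 - (-142 + (11 + 85))) = -6 + (1897 - (-142 + 96)) = -6 + (1897 - 1*(-46)) = -6 + (1897 + 46) = -6 + 1943 = 1937)
(J - 1552)*((-10 + 26)² + 267) = (1937 - 1552)*((-10 + 26)² + 267) = 385*(16² + 267) = 385*(256 + 267) = 385*523 = 201355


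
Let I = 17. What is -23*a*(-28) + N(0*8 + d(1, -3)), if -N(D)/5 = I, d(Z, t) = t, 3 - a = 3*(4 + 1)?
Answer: -7813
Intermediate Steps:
a = -12 (a = 3 - 3*(4 + 1) = 3 - 3*5 = 3 - 1*15 = 3 - 15 = -12)
N(D) = -85 (N(D) = -5*17 = -85)
-23*a*(-28) + N(0*8 + d(1, -3)) = -23*(-12)*(-28) - 85 = 276*(-28) - 85 = -7728 - 85 = -7813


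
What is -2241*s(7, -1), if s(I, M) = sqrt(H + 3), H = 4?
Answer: -2241*sqrt(7) ≈ -5929.1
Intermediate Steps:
s(I, M) = sqrt(7) (s(I, M) = sqrt(4 + 3) = sqrt(7))
-2241*s(7, -1) = -2241*sqrt(7)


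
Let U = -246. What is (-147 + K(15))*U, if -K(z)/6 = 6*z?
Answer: 169002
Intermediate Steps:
K(z) = -36*z
(-147 + K(15))*U = (-147 - 36*15)*(-246) = (-147 - 540)*(-246) = -687*(-246) = 169002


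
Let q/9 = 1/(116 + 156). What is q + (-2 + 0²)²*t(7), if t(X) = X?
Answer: 7625/272 ≈ 28.033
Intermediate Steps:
q = 9/272 (q = 9/(116 + 156) = 9/272 ≈ 0.033088)
q + (-2 + 0²)²*t(7) = 9/272 + (-2 + 0²)²*7 = 9/272 + (-2 + 0)²*7 = 9/272 + (-2)²*7 = 9/272 + 4*7 = 9/272 + 28 = 7625/272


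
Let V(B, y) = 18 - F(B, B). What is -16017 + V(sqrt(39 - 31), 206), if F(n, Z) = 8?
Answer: -16007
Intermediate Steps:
V(B, y) = 10 (V(B, y) = 18 - 1*8 = 18 - 8 = 10)
-16017 + V(sqrt(39 - 31), 206) = -16017 + 10 = -16007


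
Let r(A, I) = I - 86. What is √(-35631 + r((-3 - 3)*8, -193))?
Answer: 3*I*√3990 ≈ 189.5*I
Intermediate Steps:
r(A, I) = -86 + I
√(-35631 + r((-3 - 3)*8, -193)) = √(-35631 + (-86 - 193)) = √(-35631 - 279) = √(-35910) = 3*I*√3990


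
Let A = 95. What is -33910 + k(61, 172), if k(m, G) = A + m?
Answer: -33754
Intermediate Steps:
k(m, G) = 95 + m
-33910 + k(61, 172) = -33910 + (95 + 61) = -33910 + 156 = -33754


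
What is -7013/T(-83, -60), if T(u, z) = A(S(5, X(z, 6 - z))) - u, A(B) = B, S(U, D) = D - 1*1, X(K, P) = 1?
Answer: -7013/83 ≈ -84.494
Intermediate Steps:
S(U, D) = -1 + D (S(U, D) = D - 1 = -1 + D)
T(u, z) = -u (T(u, z) = (-1 + 1) - u = 0 - u = -u)
-7013/T(-83, -60) = -7013/((-1*(-83))) = -7013/83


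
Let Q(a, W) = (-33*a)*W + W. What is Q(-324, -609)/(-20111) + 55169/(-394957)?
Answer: 21603908350/66747733 ≈ 323.67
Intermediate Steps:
Q(a, W) = W - 33*W*a (Q(a, W) = -33*W*a + W = W - 33*W*a)
Q(-324, -609)/(-20111) + 55169/(-394957) = -609*(1 - 33*(-324))/(-20111) + 55169/(-394957) = -609*(1 + 10692)*(-1/20111) + 55169*(-1/394957) = -609*10693*(-1/20111) - 55169/394957 = -6512037*(-1/20111) - 55169/394957 = 54723/169 - 55169/394957 = 21603908350/66747733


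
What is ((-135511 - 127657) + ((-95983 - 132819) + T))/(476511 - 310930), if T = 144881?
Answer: -347089/165581 ≈ -2.0962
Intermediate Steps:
((-135511 - 127657) + ((-95983 - 132819) + T))/(476511 - 310930) = ((-135511 - 127657) + ((-95983 - 132819) + 144881))/(476511 - 310930) = (-263168 + (-228802 + 144881))/165581 = (-263168 - 83921)*(1/165581) = -347089*1/165581 = -347089/165581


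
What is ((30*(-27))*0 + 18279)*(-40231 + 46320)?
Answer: 111300831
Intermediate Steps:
((30*(-27))*0 + 18279)*(-40231 + 46320) = (-810*0 + 18279)*6089 = (0 + 18279)*6089 = 18279*6089 = 111300831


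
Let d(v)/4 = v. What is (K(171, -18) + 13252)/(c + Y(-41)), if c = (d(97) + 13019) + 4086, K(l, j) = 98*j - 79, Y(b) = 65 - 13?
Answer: 11409/17545 ≈ 0.65027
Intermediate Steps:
d(v) = 4*v
Y(b) = 52
K(l, j) = -79 + 98*j
c = 17493 (c = (4*97 + 13019) + 4086 = (388 + 13019) + 4086 = 13407 + 4086 = 17493)
(K(171, -18) + 13252)/(c + Y(-41)) = ((-79 + 98*(-18)) + 13252)/(17493 + 52) = ((-79 - 1764) + 13252)/17545 = (-1843 + 13252)*(1/17545) = 11409*(1/17545) = 11409/17545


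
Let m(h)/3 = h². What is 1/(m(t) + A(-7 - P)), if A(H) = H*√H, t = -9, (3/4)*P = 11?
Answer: 6561/1868948 + 195*I*√195/1868948 ≈ 0.0035105 + 0.001457*I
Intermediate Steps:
P = 44/3 (P = (4/3)*11 = 44/3 ≈ 14.667)
A(H) = H^(3/2)
m(h) = 3*h²
1/(m(t) + A(-7 - P)) = 1/(3*(-9)² + (-7 - 1*44/3)^(3/2)) = 1/(3*81 + (-7 - 44/3)^(3/2)) = 1/(243 + (-65/3)^(3/2)) = 1/(243 - 65*I*√195/9)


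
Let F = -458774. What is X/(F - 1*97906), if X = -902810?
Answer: 90281/55668 ≈ 1.6218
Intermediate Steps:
X/(F - 1*97906) = -902810/(-458774 - 1*97906) = -902810/(-458774 - 97906) = -902810/(-556680) = -902810*(-1/556680) = 90281/55668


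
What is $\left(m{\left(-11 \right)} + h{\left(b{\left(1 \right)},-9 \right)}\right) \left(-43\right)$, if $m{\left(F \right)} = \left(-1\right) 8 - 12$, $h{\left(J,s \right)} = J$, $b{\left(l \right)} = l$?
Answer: $817$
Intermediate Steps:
$m{\left(F \right)} = -20$ ($m{\left(F \right)} = -8 - 12 = -20$)
$\left(m{\left(-11 \right)} + h{\left(b{\left(1 \right)},-9 \right)}\right) \left(-43\right) = \left(-20 + 1\right) \left(-43\right) = \left(-19\right) \left(-43\right) = 817$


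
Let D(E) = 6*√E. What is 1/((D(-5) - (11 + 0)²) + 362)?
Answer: 241/58261 - 6*I*√5/58261 ≈ 0.0041366 - 0.00023028*I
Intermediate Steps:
1/((D(-5) - (11 + 0)²) + 362) = 1/((6*√(-5) - (11 + 0)²) + 362) = 1/((6*(I*√5) - 1*11²) + 362) = 1/((6*I*√5 - 1*121) + 362) = 1/((6*I*√5 - 121) + 362) = 1/((-121 + 6*I*√5) + 362) = 1/(241 + 6*I*√5)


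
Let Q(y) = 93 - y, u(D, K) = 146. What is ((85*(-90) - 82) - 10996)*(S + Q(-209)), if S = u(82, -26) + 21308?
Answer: -407446368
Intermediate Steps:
S = 21454 (S = 146 + 21308 = 21454)
((85*(-90) - 82) - 10996)*(S + Q(-209)) = ((85*(-90) - 82) - 10996)*(21454 + (93 - 1*(-209))) = ((-7650 - 82) - 10996)*(21454 + (93 + 209)) = (-7732 - 10996)*(21454 + 302) = -18728*21756 = -407446368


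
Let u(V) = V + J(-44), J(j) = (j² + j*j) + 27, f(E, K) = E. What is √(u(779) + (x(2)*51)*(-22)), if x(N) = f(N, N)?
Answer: √2434 ≈ 49.336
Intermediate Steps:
x(N) = N
J(j) = 27 + 2*j² (J(j) = (j² + j²) + 27 = 2*j² + 27 = 27 + 2*j²)
u(V) = 3899 + V (u(V) = V + (27 + 2*(-44)²) = V + (27 + 2*1936) = V + (27 + 3872) = V + 3899 = 3899 + V)
√(u(779) + (x(2)*51)*(-22)) = √((3899 + 779) + (2*51)*(-22)) = √(4678 + 102*(-22)) = √(4678 - 2244) = √2434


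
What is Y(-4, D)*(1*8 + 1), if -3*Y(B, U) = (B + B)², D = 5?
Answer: -192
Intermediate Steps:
Y(B, U) = -4*B²/3 (Y(B, U) = -(B + B)²/3 = -4*B²/3)
Y(-4, D)*(1*8 + 1) = (-4/3*(-4)²)*(1*8 + 1) = (-4/3*16)*(8 + 1) = -64/3*9 = -192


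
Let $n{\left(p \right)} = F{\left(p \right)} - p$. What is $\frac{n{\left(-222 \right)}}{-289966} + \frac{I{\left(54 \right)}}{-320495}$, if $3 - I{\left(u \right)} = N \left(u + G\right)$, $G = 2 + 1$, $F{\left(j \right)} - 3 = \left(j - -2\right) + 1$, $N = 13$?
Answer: $\frac{106035969}{46466326585} \approx 0.002282$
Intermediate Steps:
$F{\left(j \right)} = 6 + j$ ($F{\left(j \right)} = 3 + \left(\left(j - -2\right) + 1\right) = 3 + \left(\left(j + 2\right) + 1\right) = 3 + \left(\left(2 + j\right) + 1\right) = 3 + \left(3 + j\right) = 6 + j$)
$G = 3$
$n{\left(p \right)} = 6$ ($n{\left(p \right)} = \left(6 + p\right) - p = 6$)
$I{\left(u \right)} = -36 - 13 u$ ($I{\left(u \right)} = 3 - 13 \left(u + 3\right) = 3 - 13 \left(3 + u\right) = 3 - \left(39 + 13 u\right) = -36 - 13 u$)
$\frac{n{\left(-222 \right)}}{-289966} + \frac{I{\left(54 \right)}}{-320495} = \frac{6}{-289966} + \frac{-36 - 702}{-320495} = 6 \left(- \frac{1}{289966}\right) + \left(-36 - 702\right) \left(- \frac{1}{320495}\right) = - \frac{3}{144983} - - \frac{738}{320495} = - \frac{3}{144983} + \frac{738}{320495} = \frac{106035969}{46466326585}$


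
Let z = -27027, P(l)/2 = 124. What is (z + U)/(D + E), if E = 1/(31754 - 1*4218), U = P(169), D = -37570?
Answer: 737386544/1034527519 ≈ 0.71278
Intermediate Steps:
P(l) = 248 (P(l) = 2*124 = 248)
U = 248
E = 1/27536 (E = 1/(31754 - 4218) = 1/27536 ≈ 3.6316e-5)
(z + U)/(D + E) = (-27027 + 248)/(-37570 + 1/27536) = -26779/(-1034527519/27536) = -26779*(-27536/1034527519) = 737386544/1034527519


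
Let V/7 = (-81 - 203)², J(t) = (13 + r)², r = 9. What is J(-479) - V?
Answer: -564108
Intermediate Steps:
J(t) = 484 (J(t) = (13 + 9)² = 22² = 484)
V = 564592 (V = 7*(-81 - 203)² = 7*(-284)² = 7*80656 = 564592)
J(-479) - V = 484 - 1*564592 = 484 - 564592 = -564108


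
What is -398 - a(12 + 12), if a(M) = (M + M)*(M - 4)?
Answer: -1358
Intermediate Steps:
a(M) = 2*M*(-4 + M) (a(M) = (2*M)*(-4 + M) = 2*M*(-4 + M))
-398 - a(12 + 12) = -398 - 2*(12 + 12)*(-4 + (12 + 12)) = -398 - 2*24*(-4 + 24) = -398 - 2*24*20 = -398 - 1*960 = -398 - 960 = -1358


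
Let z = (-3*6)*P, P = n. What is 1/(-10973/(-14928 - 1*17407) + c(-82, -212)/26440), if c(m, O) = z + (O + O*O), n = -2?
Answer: 4274687/8688497 ≈ 0.49199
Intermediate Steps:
P = -2
z = 36 (z = -3*6*(-2) = -18*(-2) = 36)
c(m, O) = 36 + O + O² (c(m, O) = 36 + (O + O*O) = 36 + (O + O²) = 36 + O + O²)
1/(-10973/(-14928 - 1*17407) + c(-82, -212)/26440) = 1/(-10973/(-14928 - 1*17407) + (36 - 212 + (-212)²)/26440) = 1/(-10973/(-14928 - 17407) + (36 - 212 + 44944)*(1/26440)) = 1/(-10973/(-32335) + 44768*(1/26440)) = 1/(-10973*(-1/32335) + 5596/3305) = 1/(10973/32335 + 5596/3305) = 1/(8688497/4274687) = 4274687/8688497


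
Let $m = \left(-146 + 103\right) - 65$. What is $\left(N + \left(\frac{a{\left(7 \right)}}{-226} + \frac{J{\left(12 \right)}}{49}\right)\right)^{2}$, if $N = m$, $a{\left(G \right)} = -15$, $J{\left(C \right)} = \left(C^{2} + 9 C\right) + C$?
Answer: $\frac{1289571461649}{122633476} \approx 10516.0$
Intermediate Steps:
$J{\left(C \right)} = C^{2} + 10 C$
$m = -108$ ($m = -43 - 65 = -108$)
$N = -108$
$\left(N + \left(\frac{a{\left(7 \right)}}{-226} + \frac{J{\left(12 \right)}}{49}\right)\right)^{2} = \left(-108 - \left(- \frac{15}{226} - \frac{12 \left(10 + 12\right)}{49}\right)\right)^{2} = \left(-108 - \left(- \frac{15}{226} - 12 \cdot 22 \cdot \frac{1}{49}\right)\right)^{2} = \left(-108 + \left(\frac{15}{226} + 264 \cdot \frac{1}{49}\right)\right)^{2} = \left(-108 + \left(\frac{15}{226} + \frac{264}{49}\right)\right)^{2} = \left(-108 + \frac{60399}{11074}\right)^{2} = \left(- \frac{1135593}{11074}\right)^{2} = \frac{1289571461649}{122633476}$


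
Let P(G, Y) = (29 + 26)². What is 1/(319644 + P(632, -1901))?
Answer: 1/322669 ≈ 3.0992e-6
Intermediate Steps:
P(G, Y) = 3025 (P(G, Y) = 55² = 3025)
1/(319644 + P(632, -1901)) = 1/(319644 + 3025) = 1/322669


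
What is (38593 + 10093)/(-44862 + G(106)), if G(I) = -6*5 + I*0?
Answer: -24343/22446 ≈ -1.0845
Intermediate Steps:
G(I) = -30 (G(I) = -30 + 0 = -30)
(38593 + 10093)/(-44862 + G(106)) = (38593 + 10093)/(-44862 - 30) = 48686/(-44892) = 48686*(-1/44892) = -24343/22446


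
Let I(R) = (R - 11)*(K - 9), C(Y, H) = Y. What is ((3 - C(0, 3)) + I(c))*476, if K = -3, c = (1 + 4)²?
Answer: -78540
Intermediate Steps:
c = 25 (c = 5² = 25)
I(R) = 132 - 12*R (I(R) = (R - 11)*(-3 - 9) = (-11 + R)*(-12) = 132 - 12*R)
((3 - C(0, 3)) + I(c))*476 = ((3 - 1*0) + (132 - 12*25))*476 = ((3 + 0) + (132 - 300))*476 = (3 - 168)*476 = -165*476 = -78540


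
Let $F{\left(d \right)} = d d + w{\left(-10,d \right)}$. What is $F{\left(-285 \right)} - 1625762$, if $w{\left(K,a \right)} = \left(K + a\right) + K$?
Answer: $-1544842$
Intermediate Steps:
$w{\left(K,a \right)} = a + 2 K$
$F{\left(d \right)} = -20 + d + d^{2}$ ($F{\left(d \right)} = d d + \left(d + 2 \left(-10\right)\right) = d^{2} + \left(d - 20\right) = d^{2} + \left(-20 + d\right) = -20 + d + d^{2}$)
$F{\left(-285 \right)} - 1625762 = \left(-20 - 285 + \left(-285\right)^{2}\right) - 1625762 = \left(-20 - 285 + 81225\right) - 1625762 = 80920 - 1625762 = -1544842$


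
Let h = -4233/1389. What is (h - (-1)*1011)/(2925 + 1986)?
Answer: 466682/2273793 ≈ 0.20524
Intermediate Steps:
h = -1411/463 (h = -4233*1/1389 = -1411/463 ≈ -3.0475)
(h - (-1)*1011)/(2925 + 1986) = (-1411/463 - (-1)*1011)/(2925 + 1986) = (-1411/463 - 1*(-1011))/4911 = (-1411/463 + 1011)*(1/4911) = (466682/463)*(1/4911) = 466682/2273793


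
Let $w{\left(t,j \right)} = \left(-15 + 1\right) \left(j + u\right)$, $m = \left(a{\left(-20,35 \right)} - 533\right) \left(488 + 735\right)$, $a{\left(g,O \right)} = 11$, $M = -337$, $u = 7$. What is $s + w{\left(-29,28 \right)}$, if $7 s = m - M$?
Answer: $- \frac{641499}{7} \approx -91643.0$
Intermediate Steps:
$m = -638406$ ($m = \left(11 - 533\right) \left(488 + 735\right) = \left(-522\right) 1223 = -638406$)
$w{\left(t,j \right)} = -98 - 14 j$ ($w{\left(t,j \right)} = \left(-15 + 1\right) \left(j + 7\right) = - 14 \left(7 + j\right) = -98 - 14 j$)
$s = - \frac{638069}{7}$ ($s = \frac{-638406 - -337}{7} = \frac{-638406 + 337}{7} = \frac{1}{7} \left(-638069\right) = - \frac{638069}{7} \approx -91153.0$)
$s + w{\left(-29,28 \right)} = - \frac{638069}{7} - 490 = - \frac{641499}{7}$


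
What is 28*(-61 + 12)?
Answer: -1372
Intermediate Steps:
28*(-61 + 12) = 28*(-49) = -1372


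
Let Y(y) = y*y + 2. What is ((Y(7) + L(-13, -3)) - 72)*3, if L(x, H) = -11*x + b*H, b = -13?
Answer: 483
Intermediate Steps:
L(x, H) = -13*H - 11*x (L(x, H) = -11*x - 13*H = -13*H - 11*x)
Y(y) = 2 + y² (Y(y) = y² + 2 = 2 + y²)
((Y(7) + L(-13, -3)) - 72)*3 = (((2 + 7²) + (-13*(-3) - 11*(-13))) - 72)*3 = (((2 + 49) + (39 + 143)) - 72)*3 = ((51 + 182) - 72)*3 = (233 - 72)*3 = 161*3 = 483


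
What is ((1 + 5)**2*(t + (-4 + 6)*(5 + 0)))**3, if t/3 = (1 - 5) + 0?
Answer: -373248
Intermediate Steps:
t = -12 (t = 3*((1 - 5) + 0) = 3*(-4 + 0) = 3*(-4) = -12)
((1 + 5)**2*(t + (-4 + 6)*(5 + 0)))**3 = ((1 + 5)**2*(-12 + (-4 + 6)*(5 + 0)))**3 = (6**2*(-12 + 2*5))**3 = (36*(-12 + 10))**3 = (36*(-2))**3 = (-72)**3 = -373248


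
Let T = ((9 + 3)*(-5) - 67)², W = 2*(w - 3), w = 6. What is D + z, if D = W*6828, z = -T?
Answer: 24839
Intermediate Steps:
W = 6 (W = 2*(6 - 3) = 2*3 = 6)
T = 16129 (T = (12*(-5) - 67)² = (-60 - 67)² = (-127)² = 16129)
z = -16129 (z = -1*16129 = -16129)
D = 40968 (D = 6*6828 = 40968)
D + z = 40968 - 16129 = 24839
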